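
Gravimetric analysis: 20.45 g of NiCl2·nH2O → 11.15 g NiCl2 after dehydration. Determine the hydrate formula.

NiCl2·6H2O

Mass of water lost = 20.45 − 11.15 = 9.3 g → 9.3 / 18.02 = 0.5161 mol H2O
Molar mass of NiCl2 = 129.59 g/mol → mol NiCl2 = 11.15 / 129.59 = 0.08604
n = 0.5161 / 0.08604 = 6.00 ≈ 6 → NiCl2·6H2O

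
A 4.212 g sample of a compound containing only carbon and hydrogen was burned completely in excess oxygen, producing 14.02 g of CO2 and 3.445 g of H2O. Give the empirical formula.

C5H6

mol C = 14.02 / 44.01 = 0.3186; mass C = 0.3186 × 12.01 = 3.826 g
mol H = 2 × (3.445 / 18.02) = 0.3824; mass H = 0.3824 × 1.008 = 0.3854 g
Ratios (÷ 0.3186): C 1.000, H 1.200
Scaling by 5: C 5.00, H 6.00 → C5H6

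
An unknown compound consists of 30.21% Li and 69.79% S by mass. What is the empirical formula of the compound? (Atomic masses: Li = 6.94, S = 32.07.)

Li2S

Assume 100 g: 30.21 g Li, 69.79 g S.
Moles — Li: 30.21 / 6.94 = 4.353 mol; S: 69.79 / 32.07 = 2.176 mol
Smallest is S at 2.176 mol; normalising gives Li 2.000, S 1.000
≈ 2:1 → Li2S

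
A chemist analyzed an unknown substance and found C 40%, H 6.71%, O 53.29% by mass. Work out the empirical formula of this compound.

CH2O

Assume 100 g: 40 g C, 6.71 g H, 53.29 g O.
n(C) = 40/12.01 = 3.331, n(H) = 6.71/1.008 = 6.657, n(O) = 53.29/16.00 = 3.331
Divide by the smallest (3.331 mol C): C 1.000, H 1.999, O 1.000
≈ 1:2:1 → CH2O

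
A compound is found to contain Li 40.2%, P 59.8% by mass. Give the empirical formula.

Li3P

Assume 100 g: 40.2 g Li, 59.8 g P.
Li: 40.2 g ÷ 6.94 g/mol = 5.793 mol
P: 59.8 g ÷ 30.97 g/mol = 1.931 mol
Smallest is P at 1.931 mol; normalising gives Li 3.000, P 1.000
→ Li3P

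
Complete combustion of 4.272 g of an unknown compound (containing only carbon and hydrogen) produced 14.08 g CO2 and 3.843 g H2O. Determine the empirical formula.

C3H4

mol C = 14.08 / 44.01 = 0.3199; mass C = 0.3199 × 12.01 = 3.842 g
mol H = 2 × (3.843 / 18.02) = 0.4265; mass H = 0.4265 × 1.008 = 0.4299 g
Ratios (÷ 0.3199): C 1.000, H 1.333
×3: C 3.00, H 4.00 → C3H4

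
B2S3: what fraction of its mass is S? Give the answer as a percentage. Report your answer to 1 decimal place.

Molar mass = 2(10.81) + 3(32.07) = 117.830 g/mol
Mass of S per mole = 3 × 32.07 = 96.210 g
% S = 96.210 / 117.830 × 100 = 81.7%

81.7%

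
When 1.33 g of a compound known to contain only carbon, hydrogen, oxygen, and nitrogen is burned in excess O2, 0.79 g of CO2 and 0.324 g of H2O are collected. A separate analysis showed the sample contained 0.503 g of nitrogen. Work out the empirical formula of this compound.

mol C = 0.79 / 44.01 = 0.01795; mass C = 0.01795 × 12.01 = 0.2156 g
mol H = 2 × (0.324 / 18.02) = 0.03596; mass H = 0.03596 × 1.008 = 0.03625 g
mol N = 0.503 / 14.01 = 0.03590
mass O = 1.33 − (0.7548) = 0.5752 g → mol O = 0.03595
Ratios (÷ 0.01795): C 1.000, H 2.003, N 2.000, O 2.003
≈ 1:2:2:2 → CH2N2O2

CH2N2O2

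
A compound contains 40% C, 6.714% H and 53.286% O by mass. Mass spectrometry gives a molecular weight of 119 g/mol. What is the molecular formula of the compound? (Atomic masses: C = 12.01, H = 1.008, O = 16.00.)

Assume 100 g: 40 g C, 6.714 g H, 53.286 g O.
Moles — C: 40 / 12.01 = 3.331 mol; H: 6.714 / 1.008 = 6.661 mol; O: 53.286 / 16.00 = 3.33 mol
Smallest is O at 3.33 mol; normalising gives C 1.000, H 2.000, O 1.000
≈ 1:2:1 → CH2O
Empirical-formula mass = 30.03 g/mol
n = 119 / 30.03 = 3.96 ≈ 4
Molecular formula = (CH2O)×4 = C4H8O4

C4H8O4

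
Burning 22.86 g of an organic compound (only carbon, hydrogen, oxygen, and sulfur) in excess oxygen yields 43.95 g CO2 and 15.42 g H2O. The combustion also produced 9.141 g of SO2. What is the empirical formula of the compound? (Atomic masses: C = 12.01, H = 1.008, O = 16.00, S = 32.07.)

C7H12O2S

mol C = 43.95 / 44.01 = 0.9986; mass C = 0.9986 × 12.01 = 11.99 g
mol H = 2 × (15.42 / 18.02) = 1.711; mass H = 1.711 × 1.008 = 1.725 g
mol S = 9.141 / 64.07 = 0.1427; mass S = 4.575 g
mass O = 22.86 − (18.29) = 4.566 g → mol O = 0.2854
Ratios (÷ 0.1427): C 7.000, H 11.996, O 2.000, S 1.000
Ratio ≈ 7:12:2:1, so the empirical formula is C7H12O2S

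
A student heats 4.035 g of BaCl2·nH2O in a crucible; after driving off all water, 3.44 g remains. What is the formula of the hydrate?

BaCl2·2H2O

Mass of water lost = 4.035 − 3.44 = 0.595 g → 0.595 / 18.02 = 0.03302 mol H2O
Molar mass of BaCl2 = 208.23 g/mol → mol BaCl2 = 3.44 / 208.23 = 0.01652
n = 0.03302 / 0.01652 = 2.00 ≈ 2 → BaCl2·2H2O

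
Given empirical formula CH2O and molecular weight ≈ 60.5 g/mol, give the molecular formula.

C2H4O2

Empirical-formula mass = 30.03 g/mol
n = 60.5 / 30.03 = 2.01 ≈ 2
Molecular formula = (CH2O)2 = C2H4O2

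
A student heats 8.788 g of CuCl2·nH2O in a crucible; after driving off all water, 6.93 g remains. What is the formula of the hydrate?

CuCl2·2H2O

Mass of water lost = 8.788 − 6.93 = 1.858 g → 1.858 / 18.02 = 0.1031 mol H2O
Molar mass of CuCl2 = 134.45 g/mol → mol CuCl2 = 6.93 / 134.45 = 0.05154
n = 0.1031 / 0.05154 = 2.00 ≈ 2 → CuCl2·2H2O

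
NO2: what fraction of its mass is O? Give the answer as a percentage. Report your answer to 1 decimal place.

Molar mass = 1(14.01) + 2(16.00) = 46.010 g/mol
Mass of O per mole = 2 × 16.00 = 32.000 g
% O = 32.000 / 46.010 × 100 = 69.6%

69.6%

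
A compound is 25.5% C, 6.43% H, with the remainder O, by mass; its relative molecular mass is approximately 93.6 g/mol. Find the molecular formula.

Assume 100 g: 25.5 g C, 6.43 g H, 68.07 g O.
C: 25.5 g ÷ 12.01 g/mol = 2.123 mol
H: 6.43 g ÷ 1.008 g/mol = 6.379 mol
O: 68.07 g ÷ 16.00 g/mol = 4.254 mol
Smallest is C at 2.123 mol; normalising gives C 1.000, H 3.004, O 2.004
Ratio ≈ 1:3:2, so the empirical formula is CH3O2
Empirical-formula mass = 47.03 g/mol
n = 93.6 / 47.03 = 1.99 ≈ 2
Molecular formula = (CH3O2)×2 = C2H6O4

C2H6O4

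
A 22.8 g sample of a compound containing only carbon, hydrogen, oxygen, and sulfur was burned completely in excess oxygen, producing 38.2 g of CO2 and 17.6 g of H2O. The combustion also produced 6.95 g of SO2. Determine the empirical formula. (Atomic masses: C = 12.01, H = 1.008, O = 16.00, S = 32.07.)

C8H18O4S

mol C = 38.2 / 44.01 = 0.8680; mass C = 0.8680 × 12.01 = 10.42 g
mol H = 2 × (17.6 / 18.02) = 1.953; mass H = 1.953 × 1.008 = 1.969 g
mol S = 6.95 / 64.07 = 0.1085; mass S = 3.479 g
mass O = 22.8 − (15.87) = 6.928 g → mol O = 0.4330
Ratios (÷ 0.1085): C 8.002, H 18.008, O 3.992, S 1.000
Ratio ≈ 8:18:4:1, so the empirical formula is C8H18O4S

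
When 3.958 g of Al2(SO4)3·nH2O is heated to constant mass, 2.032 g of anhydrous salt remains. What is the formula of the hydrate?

Al2(SO4)3·18H2O

Mass of water lost = 3.958 − 2.032 = 1.926 g → 1.926 / 18.02 = 0.1069 mol H2O
Molar mass of Al2(SO4)3 = 342.17 g/mol → mol Al2(SO4)3 = 2.032 / 342.17 = 0.005939
n = 0.1069 / 0.005939 = 18.00 ≈ 18 → Al2(SO4)3·18H2O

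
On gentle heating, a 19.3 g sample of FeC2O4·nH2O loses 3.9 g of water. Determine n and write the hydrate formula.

Mass of anhydrous FeC2O4 = 19.3 − 3.9 = 15.4 g
mol H2O = 3.9 / 18.02 = 0.2164
Molar mass of FeC2O4 = 143.87 g/mol → mol FeC2O4 = 15.4 / 143.87 = 0.107
n = 0.2164 / 0.107 = 2.02 ≈ 2 → FeC2O4·2H2O

FeC2O4·2H2O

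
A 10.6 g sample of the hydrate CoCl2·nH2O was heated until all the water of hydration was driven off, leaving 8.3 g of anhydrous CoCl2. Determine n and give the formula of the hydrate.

CoCl2·2H2O

Mass of water lost = 10.6 − 8.3 = 2.3 g → 2.3 / 18.02 = 0.1276 mol H2O
Molar mass of CoCl2 = 129.83 g/mol → mol CoCl2 = 8.3 / 129.83 = 0.06393
n = 0.1276 / 0.06393 = 2.00 ≈ 2 → CoCl2·2H2O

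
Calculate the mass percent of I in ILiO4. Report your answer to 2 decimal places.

Molar mass = 1(126.90) + 1(6.94) + 4(16.00) = 197.840 g/mol
Mass of I per mole = 1 × 126.90 = 126.900 g
% I = 126.900 / 197.840 × 100 = 64.14%

64.14%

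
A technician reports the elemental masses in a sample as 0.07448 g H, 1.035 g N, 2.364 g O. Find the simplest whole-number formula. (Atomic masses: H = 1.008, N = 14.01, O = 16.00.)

Moles — H: 0.07448 / 1.008 = 0.07389 mol; N: 1.035 / 14.01 = 0.07388 mol; O: 2.364 / 16.00 = 0.1477 mol
Divide by the smallest (0.07388 mol N): H 1.000, N 1.000, O 2.000
→ HNO2

HNO2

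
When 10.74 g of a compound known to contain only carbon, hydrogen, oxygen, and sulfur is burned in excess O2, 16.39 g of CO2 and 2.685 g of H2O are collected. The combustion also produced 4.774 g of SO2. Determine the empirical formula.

C5H4O3S

mol C = 16.39 / 44.01 = 0.3724; mass C = 0.3724 × 12.01 = 4.473 g
mol H = 2 × (2.685 / 18.02) = 0.2980; mass H = 0.2980 × 1.008 = 0.3004 g
mol S = 4.774 / 64.07 = 0.07451; mass S = 2.390 g
mass O = 10.74 − (7.163) = 3.577 g → mol O = 0.2236
Ratios (÷ 0.07451): C 4.998, H 3.999, O 3.001, S 1.000
Ratio ≈ 5:4:3:1, so the empirical formula is C5H4O3S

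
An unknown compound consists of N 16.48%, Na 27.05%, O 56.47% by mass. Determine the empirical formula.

Assume 100 g: 16.48 g N, 27.05 g Na, 56.47 g O.
Moles — N: 16.48 / 14.01 = 1.176 mol; Na: 27.05 / 22.99 = 1.177 mol; O: 56.47 / 16.00 = 3.529 mol
Smallest is N at 1.176 mol; normalising gives N 1.000, Na 1.000, O 3.000
≈ 1:1:3 → NNaO3

NNaO3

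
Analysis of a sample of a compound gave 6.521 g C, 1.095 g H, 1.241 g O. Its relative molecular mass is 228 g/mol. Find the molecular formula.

C14H28O2

Moles — C: 6.521 / 12.01 = 0.543 mol; H: 1.095 / 1.008 = 1.086 mol; O: 1.241 / 16.00 = 0.07756 mol
Smallest is O at 0.07756 mol; normalising gives C 7.000, H 14.006, O 1.000
≈ 7:14:1 → C7H14O
Empirical-formula mass = 114.18 g/mol
n = 228 / 114.18 = 2.00 ≈ 2
Molecular formula = (C7H14O)×2 = C14H28O2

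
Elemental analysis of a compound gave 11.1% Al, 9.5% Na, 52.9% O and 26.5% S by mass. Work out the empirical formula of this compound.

Assume 100 g: 11.1 g Al, 9.5 g Na, 52.9 g O, 26.5 g S.
Al: 11.1 g ÷ 26.98 g/mol = 0.4114 mol
Na: 9.5 g ÷ 22.99 g/mol = 0.4132 mol
O: 52.9 g ÷ 16.00 g/mol = 3.306 mol
S: 26.5 g ÷ 32.07 g/mol = 0.8263 mol
Smallest is Al at 0.4114 mol; normalising gives Al 1.000, Na 1.004, O 8.036, S 2.008
→ AlNaO8S2

AlNaO8S2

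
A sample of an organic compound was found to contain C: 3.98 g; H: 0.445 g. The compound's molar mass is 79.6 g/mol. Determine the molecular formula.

C6H8

n(C) = 3.98/12.01 = 0.3314, n(H) = 0.445/1.008 = 0.4415
Smallest is C at 0.3314 mol; normalising gives C 1.000, H 1.332
Multiply by 3: C 3.00, H 4.00 → C3H4
Empirical-formula mass = 40.06 g/mol
n = 79.6 / 40.06 = 1.99 ≈ 2
Molecular formula = (C3H4)×2 = C6H8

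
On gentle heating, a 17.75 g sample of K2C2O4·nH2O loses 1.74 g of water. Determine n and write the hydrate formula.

Mass of anhydrous K2C2O4 = 17.75 − 1.74 = 16.01 g
mol H2O = 1.74 / 18.02 = 0.09656
Molar mass of K2C2O4 = 166.22 g/mol → mol K2C2O4 = 16.01 / 166.22 = 0.09632
n = 0.09656 / 0.09632 = 1.00 ≈ 1 → K2C2O4·H2O

K2C2O4·H2O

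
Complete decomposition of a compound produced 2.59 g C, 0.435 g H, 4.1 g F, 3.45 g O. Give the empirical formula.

Moles — C: 2.59 / 12.01 = 0.2157 mol; H: 0.435 / 1.008 = 0.4315 mol; F: 4.1 / 19.00 = 0.2158 mol; O: 3.45 / 16.00 = 0.2156 mol
Smallest is O at 0.2156 mol; normalising gives C 1.000, H 2.001, F 1.001, O 1.000
Ratio ≈ 1:2:1:1, so the empirical formula is CH2FO

CH2FO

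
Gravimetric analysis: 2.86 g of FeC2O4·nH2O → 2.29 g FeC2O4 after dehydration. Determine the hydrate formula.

FeC2O4·2H2O

Mass of water lost = 2.86 − 2.29 = 0.57 g → 0.57 / 18.02 = 0.03163 mol H2O
Molar mass of FeC2O4 = 143.87 g/mol → mol FeC2O4 = 2.29 / 143.87 = 0.01592
n = 0.03163 / 0.01592 = 1.99 ≈ 2 → FeC2O4·2H2O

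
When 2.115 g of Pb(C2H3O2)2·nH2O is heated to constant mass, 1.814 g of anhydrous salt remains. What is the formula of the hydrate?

Mass of water lost = 2.115 − 1.814 = 0.301 g → 0.301 / 18.02 = 0.0167 mol H2O
Molar mass of Pb(C2H3O2)2 = 325.29 g/mol → mol Pb(C2H3O2)2 = 1.814 / 325.29 = 0.005577
n = 0.0167 / 0.005577 = 3.00 ≈ 3 → Pb(C2H3O2)2·3H2O

Pb(C2H3O2)2·3H2O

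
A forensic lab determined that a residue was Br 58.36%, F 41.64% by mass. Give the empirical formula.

Assume 100 g: 58.36 g Br, 41.64 g F.
n(Br) = 58.36/79.90 = 0.7304, n(F) = 41.64/19.00 = 2.192
Divide by the smallest (0.7304 mol Br): Br 1.000, F 3.000
Ratio ≈ 1:3, so the empirical formula is BrF3

BrF3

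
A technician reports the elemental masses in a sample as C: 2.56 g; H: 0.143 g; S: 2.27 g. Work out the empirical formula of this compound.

C3H2S

n(C) = 2.56/12.01 = 0.2132, n(H) = 0.143/1.008 = 0.1419, n(S) = 2.27/32.07 = 0.07078
Divide by the smallest (0.07078 mol S): C 3.011, H 2.004, S 1.000
Ratio ≈ 3:2:1, so the empirical formula is C3H2S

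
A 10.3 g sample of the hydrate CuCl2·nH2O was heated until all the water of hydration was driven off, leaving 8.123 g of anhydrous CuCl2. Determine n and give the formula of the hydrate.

Mass of water lost = 10.3 − 8.123 = 2.177 g → 2.177 / 18.02 = 0.1208 mol H2O
Molar mass of CuCl2 = 134.45 g/mol → mol CuCl2 = 8.123 / 134.45 = 0.06042
n = 0.1208 / 0.06042 = 2.00 ≈ 2 → CuCl2·2H2O

CuCl2·2H2O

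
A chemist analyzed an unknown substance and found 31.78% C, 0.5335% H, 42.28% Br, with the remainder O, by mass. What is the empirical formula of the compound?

Assume 100 g: 31.78 g C, 0.5335 g H, 42.28 g Br, 25.406 g O.
Moles — C: 31.78 / 12.01 = 2.646 mol; H: 0.5335 / 1.008 = 0.5293 mol; Br: 42.28 / 79.90 = 0.5292 mol; O: 25.406 / 16.00 = 1.588 mol
Divide by the smallest (0.5292 mol Br): C 5.001, H 1.000, Br 1.000, O 3.001
≈ 5:1:1:3 → C5HBrO3

C5HBrO3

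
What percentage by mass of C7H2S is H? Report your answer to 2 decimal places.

1.71%

Molar mass = 7(12.01) + 2(1.008) + 1(32.07) = 118.156 g/mol
Mass of H per mole = 2 × 1.008 = 2.016 g
% H = 2.016 / 118.156 × 100 = 1.71%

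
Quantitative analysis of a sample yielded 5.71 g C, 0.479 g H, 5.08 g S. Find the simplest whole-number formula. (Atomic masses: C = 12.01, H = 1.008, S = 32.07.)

C3H3S

C: 5.71 g ÷ 12.01 g/mol = 0.4754 mol
H: 0.479 g ÷ 1.008 g/mol = 0.4752 mol
S: 5.08 g ÷ 32.07 g/mol = 0.1584 mol
Divide by the smallest (0.1584 mol S): C 3.001, H 3.000, S 1.000
→ C3H3S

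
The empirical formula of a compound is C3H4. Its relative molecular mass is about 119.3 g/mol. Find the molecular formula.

Empirical-formula mass = 40.06 g/mol
n = 119.3 / 40.06 = 2.98 ≈ 3
Molecular formula = (C3H4)3 = C9H12

C9H12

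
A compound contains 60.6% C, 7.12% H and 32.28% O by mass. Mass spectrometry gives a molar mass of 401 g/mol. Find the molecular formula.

C20H28O8

Assume 100 g: 60.6 g C, 7.12 g H, 32.28 g O.
C: 60.6 g ÷ 12.01 g/mol = 5.046 mol
H: 7.12 g ÷ 1.008 g/mol = 7.063 mol
O: 32.28 g ÷ 16.00 g/mol = 2.018 mol
Divide by the smallest (2.018 mol O): C 2.501, H 3.501, O 1.000
Multiply by 2: C 5.00, H 7.00, O 2.00 → C5H7O2
Empirical-formula mass = 99.11 g/mol
n = 401 / 99.11 = 4.05 ≈ 4
Molecular formula = (C5H7O2)×4 = C20H28O8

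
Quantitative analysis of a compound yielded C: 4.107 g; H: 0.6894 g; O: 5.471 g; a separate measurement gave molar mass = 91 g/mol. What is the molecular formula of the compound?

C: 4.107 g ÷ 12.01 g/mol = 0.342 mol
H: 0.6894 g ÷ 1.008 g/mol = 0.6839 mol
O: 5.471 g ÷ 16.00 g/mol = 0.3419 mol
Ratios (÷ 0.3419): C 1.000, H 2.000, O 1.000
≈ 1:2:1 → CH2O
Empirical-formula mass = 30.03 g/mol
n = 91 / 30.03 = 3.03 ≈ 3
Molecular formula = (CH2O)×3 = C3H6O3

C3H6O3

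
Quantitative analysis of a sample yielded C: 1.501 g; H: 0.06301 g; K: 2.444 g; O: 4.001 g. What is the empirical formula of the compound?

Moles — C: 1.501 / 12.01 = 0.125 mol; H: 0.06301 / 1.008 = 0.06251 mol; K: 2.444 / 39.10 = 0.06251 mol; O: 4.001 / 16.00 = 0.2501 mol
Smallest is K at 0.06251 mol; normalising gives C 1.999, H 1.000, K 1.000, O 4.001
≈ 2:1:1:4 → C2HKO4

C2HKO4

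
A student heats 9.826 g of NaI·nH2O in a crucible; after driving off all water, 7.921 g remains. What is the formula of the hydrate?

Mass of water lost = 9.826 − 7.921 = 1.905 g → 1.905 / 18.02 = 0.1057 mol H2O
Molar mass of NaI = 149.89 g/mol → mol NaI = 7.921 / 149.89 = 0.05285
n = 0.1057 / 0.05285 = 2.00 ≈ 2 → NaI·2H2O

NaI·2H2O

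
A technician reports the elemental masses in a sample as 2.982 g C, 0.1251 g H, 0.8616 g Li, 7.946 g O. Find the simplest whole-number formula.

C2HLiO4

Moles — C: 2.982 / 12.01 = 0.2483 mol; H: 0.1251 / 1.008 = 0.1241 mol; Li: 0.8616 / 6.94 = 0.1241 mol; O: 7.946 / 16.00 = 0.4966 mol
Ratios (÷ 0.1241): C 2.001, H 1.000, Li 1.000, O 4.002
Ratio ≈ 2:1:1:4, so the empirical formula is C2HLiO4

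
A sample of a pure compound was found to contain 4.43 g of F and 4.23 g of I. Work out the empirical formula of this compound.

F: 4.43 g ÷ 19.00 g/mol = 0.2332 mol
I: 4.23 g ÷ 126.90 g/mol = 0.03333 mol
Divide by the smallest (0.03333 mol I): F 6.995, I 1.000
Ratio ≈ 7:1, so the empirical formula is F7I

F7I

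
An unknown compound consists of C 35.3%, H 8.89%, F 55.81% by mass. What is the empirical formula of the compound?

Assume 100 g: 35.3 g C, 8.89 g H, 55.81 g F.
n(C) = 35.3/12.01 = 2.939, n(H) = 8.89/1.008 = 8.819, n(F) = 55.81/19.00 = 2.937
Ratios (÷ 2.937): C 1.001, H 3.002, F 1.000
→ CH3F

CH3F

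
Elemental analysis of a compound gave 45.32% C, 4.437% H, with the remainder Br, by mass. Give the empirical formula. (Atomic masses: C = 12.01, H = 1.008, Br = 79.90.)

Assume 100 g: 45.32 g C, 4.437 g H, 50.243 g Br.
C: 45.32 g ÷ 12.01 g/mol = 3.774 mol
H: 4.437 g ÷ 1.008 g/mol = 4.402 mol
Br: 50.243 g ÷ 79.90 g/mol = 0.6288 mol
Divide by the smallest (0.6288 mol Br): C 6.001, H 7.000, Br 1.000
Ratio ≈ 6:7:1, so the empirical formula is C6H7Br

C6H7Br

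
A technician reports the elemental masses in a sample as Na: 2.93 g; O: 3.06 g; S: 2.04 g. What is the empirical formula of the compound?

n(Na) = 2.93/22.99 = 0.1274, n(O) = 3.06/16.00 = 0.1913, n(S) = 2.04/32.07 = 0.06361
Ratios (÷ 0.06361): Na 2.004, O 3.007, S 1.000
Ratio ≈ 2:3:1, so the empirical formula is Na2O3S

Na2O3S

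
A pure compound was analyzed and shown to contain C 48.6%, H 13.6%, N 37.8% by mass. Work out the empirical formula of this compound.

C3H10N2

Assume 100 g: 48.6 g C, 13.6 g H, 37.8 g N.
C: 48.6 g ÷ 12.01 g/mol = 4.047 mol
H: 13.6 g ÷ 1.008 g/mol = 13.49 mol
N: 37.8 g ÷ 14.01 g/mol = 2.698 mol
Ratios (÷ 2.698): C 1.500, H 5.001, N 1.000
Multiply by 2: C 3.00, H 10.00, N 2.00 → C3H10N2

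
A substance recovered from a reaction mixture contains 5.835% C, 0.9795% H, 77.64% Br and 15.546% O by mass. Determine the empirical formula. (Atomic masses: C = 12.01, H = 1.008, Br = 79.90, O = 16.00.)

Assume 100 g: 5.835 g C, 0.9795 g H, 77.64 g Br, 15.546 g O.
C: 5.835 g ÷ 12.01 g/mol = 0.4858 mol
H: 0.9795 g ÷ 1.008 g/mol = 0.9717 mol
Br: 77.64 g ÷ 79.90 g/mol = 0.9717 mol
O: 15.546 g ÷ 16.00 g/mol = 0.9716 mol
Ratios (÷ 0.4858): C 1.000, H 2.000, Br 2.000, O 2.000
→ CH2Br2O2

CH2Br2O2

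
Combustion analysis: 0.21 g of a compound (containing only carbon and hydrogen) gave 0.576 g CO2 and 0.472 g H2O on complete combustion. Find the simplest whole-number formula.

CH4

mol C = 0.576 / 44.01 = 0.01309; mass C = 0.01309 × 12.01 = 0.1572 g
mol H = 2 × (0.472 / 18.02) = 0.05239; mass H = 0.05239 × 1.008 = 0.05281 g
Ratios (÷ 0.01309): C 1.000, H 4.003
≈ 1:4 → CH4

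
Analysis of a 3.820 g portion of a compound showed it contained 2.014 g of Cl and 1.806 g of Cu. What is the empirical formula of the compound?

Cl2Cu

Cl: 2.014 g ÷ 35.45 g/mol = 0.05681 mol
Cu: 1.806 g ÷ 63.55 g/mol = 0.02842 mol
Ratios (÷ 0.02842): Cl 1.999, Cu 1.000
→ Cl2Cu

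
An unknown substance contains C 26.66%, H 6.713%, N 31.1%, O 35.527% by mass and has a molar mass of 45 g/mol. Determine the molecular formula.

Assume 100 g: 26.66 g C, 6.713 g H, 31.1 g N, 35.527 g O.
n(C) = 26.66/12.01 = 2.22, n(H) = 6.713/1.008 = 6.66, n(N) = 31.1/14.01 = 2.22, n(O) = 35.527/16.00 = 2.22
Divide by the smallest (2.22 mol C): C 1.000, H 3.000, N 1.000, O 1.000
≈ 1:3:1:1 → CH3NO
Empirical-formula mass = 45.04 g/mol
n = 45 / 45.04 = 1.00 ≈ 1
Molecular formula = empirical formula = CH3NO

CH3NO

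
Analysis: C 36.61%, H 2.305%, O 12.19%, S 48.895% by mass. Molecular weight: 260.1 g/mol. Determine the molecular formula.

C8H6O2S4

Assume 100 g: 36.61 g C, 2.305 g H, 12.19 g O, 48.895 g S.
Moles — C: 36.61 / 12.01 = 3.048 mol; H: 2.305 / 1.008 = 2.287 mol; O: 12.19 / 16.00 = 0.7619 mol; S: 48.895 / 32.07 = 1.525 mol
Divide by the smallest (0.7619 mol O): C 4.001, H 3.001, O 1.000, S 2.001
≈ 4:3:1:2 → C4H3OS2
Empirical-formula mass = 131.20 g/mol
n = 260.1 / 131.20 = 1.98 ≈ 2
Molecular formula = (C4H3OS2)×2 = C8H6O2S4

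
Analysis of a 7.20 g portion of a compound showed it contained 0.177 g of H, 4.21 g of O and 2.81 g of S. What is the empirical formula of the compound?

H: 0.177 g ÷ 1.008 g/mol = 0.1756 mol
O: 4.21 g ÷ 16.00 g/mol = 0.2631 mol
S: 2.81 g ÷ 32.07 g/mol = 0.08762 mol
Smallest is S at 0.08762 mol; normalising gives H 2.004, O 3.003, S 1.000
→ H2O3S

H2O3S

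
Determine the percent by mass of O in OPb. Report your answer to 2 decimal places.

Molar mass = 1(16.00) + 1(207.2) = 223.200 g/mol
Mass of O per mole = 1 × 16.00 = 16.000 g
% O = 16.000 / 223.200 × 100 = 7.17%

7.17%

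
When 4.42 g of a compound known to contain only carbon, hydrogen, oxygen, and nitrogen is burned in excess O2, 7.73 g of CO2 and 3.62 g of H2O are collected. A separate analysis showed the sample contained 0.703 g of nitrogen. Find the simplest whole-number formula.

mol C = 7.73 / 44.01 = 0.1756; mass C = 0.1756 × 12.01 = 2.109 g
mol H = 2 × (3.62 / 18.02) = 0.4018; mass H = 0.4018 × 1.008 = 0.4050 g
mol N = 0.703 / 14.01 = 0.05018
mass O = 4.42 − (3.217) = 1.203 g → mol O = 0.07516
Ratios (÷ 0.05018): C 3.500, H 8.007, N 1.000, O 1.498
×2: C 7.00, H 16.01, N 2.00, O 3.00 → C7H16N2O3

C7H16N2O3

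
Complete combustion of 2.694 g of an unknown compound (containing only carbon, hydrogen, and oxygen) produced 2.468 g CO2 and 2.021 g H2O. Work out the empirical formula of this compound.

CH4O2

mol C = 2.468 / 44.01 = 0.05608; mass C = 0.05608 × 12.01 = 0.6735 g
mol H = 2 × (2.021 / 18.02) = 0.2243; mass H = 0.2243 × 1.008 = 0.2261 g
mass O = 2.694 − (0.8996) = 1.794 g → mol O = 0.1122
Divide by the smallest (0.05608 mol C): C 1.000, H 4.000, O 2.000
Ratio ≈ 1:4:2, so the empirical formula is CH4O2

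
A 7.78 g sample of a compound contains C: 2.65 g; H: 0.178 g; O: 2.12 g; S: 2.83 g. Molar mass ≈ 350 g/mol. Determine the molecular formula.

C10H8O6S4

C: 2.65 g ÷ 12.01 g/mol = 0.2206 mol
H: 0.178 g ÷ 1.008 g/mol = 0.1766 mol
O: 2.12 g ÷ 16.00 g/mol = 0.1325 mol
S: 2.83 g ÷ 32.07 g/mol = 0.08824 mol
Ratios (÷ 0.08824): C 2.500, H 2.001, O 1.502, S 1.000
Scaling by 2: C 5.00, H 4.00, O 3.00, S 2.00 → C5H4O3S2
Empirical-formula mass = 176.22 g/mol
n = 350 / 176.22 = 1.99 ≈ 2
Molecular formula = (C5H4O3S2)×2 = C10H8O6S4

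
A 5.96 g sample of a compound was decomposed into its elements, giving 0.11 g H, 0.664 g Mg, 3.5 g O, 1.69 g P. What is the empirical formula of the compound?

H4MgO8P2

H: 0.11 g ÷ 1.008 g/mol = 0.1091 mol
Mg: 0.664 g ÷ 24.31 g/mol = 0.02731 mol
O: 3.5 g ÷ 16.00 g/mol = 0.2188 mol
P: 1.69 g ÷ 30.97 g/mol = 0.05457 mol
Smallest is Mg at 0.02731 mol; normalising gives H 3.995, Mg 1.000, O 8.009, P 1.998
Ratio ≈ 4:1:8:2, so the empirical formula is H4MgO8P2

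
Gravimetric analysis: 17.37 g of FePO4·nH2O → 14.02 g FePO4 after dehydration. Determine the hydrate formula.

FePO4·2H2O

Mass of water lost = 17.37 − 14.02 = 3.35 g → 3.35 / 18.02 = 0.1859 mol H2O
Molar mass of FePO4 = 150.82 g/mol → mol FePO4 = 14.02 / 150.82 = 0.09296
n = 0.1859 / 0.09296 = 2.00 ≈ 2 → FePO4·2H2O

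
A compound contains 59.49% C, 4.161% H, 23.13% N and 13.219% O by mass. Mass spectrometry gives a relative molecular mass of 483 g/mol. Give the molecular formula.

C24H20N8O4

Assume 100 g: 59.49 g C, 4.161 g H, 23.13 g N, 13.219 g O.
Moles — C: 59.49 / 12.01 = 4.953 mol; H: 4.161 / 1.008 = 4.128 mol; N: 23.13 / 14.01 = 1.651 mol; O: 13.219 / 16.00 = 0.8262 mol
Smallest is O at 0.8262 mol; normalising gives C 5.995, H 4.996, N 1.998, O 1.000
≈ 6:5:2:1 → C6H5N2O
Empirical-formula mass = 121.12 g/mol
n = 483 / 121.12 = 3.99 ≈ 4
Molecular formula = (C6H5N2O)×4 = C24H20N8O4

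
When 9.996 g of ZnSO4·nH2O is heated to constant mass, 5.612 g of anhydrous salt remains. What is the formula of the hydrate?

ZnSO4·7H2O

Mass of water lost = 9.996 − 5.612 = 4.384 g → 4.384 / 18.02 = 0.2433 mol H2O
Molar mass of ZnSO4 = 161.45 g/mol → mol ZnSO4 = 5.612 / 161.45 = 0.03476
n = 0.2433 / 0.03476 = 7.00 ≈ 7 → ZnSO4·7H2O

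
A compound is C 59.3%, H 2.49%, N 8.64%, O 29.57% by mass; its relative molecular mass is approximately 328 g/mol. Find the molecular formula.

C16H8N2O6

Assume 100 g: 59.3 g C, 2.49 g H, 8.64 g N, 29.57 g O.
C: 59.3 g ÷ 12.01 g/mol = 4.938 mol
H: 2.49 g ÷ 1.008 g/mol = 2.47 mol
N: 8.64 g ÷ 14.01 g/mol = 0.6167 mol
O: 29.57 g ÷ 16.00 g/mol = 1.848 mol
Divide by the smallest (0.6167 mol N): C 8.006, H 4.006, N 1.000, O 2.997
Ratio ≈ 8:4:1:3, so the empirical formula is C8H4NO3
Empirical-formula mass = 162.12 g/mol
n = 328 / 162.12 = 2.02 ≈ 2
Molecular formula = (C8H4NO3)×2 = C16H8N2O6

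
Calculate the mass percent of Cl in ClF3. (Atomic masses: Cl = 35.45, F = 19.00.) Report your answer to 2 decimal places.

Molar mass = 1(35.45) + 3(19.00) = 92.450 g/mol
Mass of Cl per mole = 1 × 35.45 = 35.450 g
% Cl = 35.450 / 92.450 × 100 = 38.35%

38.35%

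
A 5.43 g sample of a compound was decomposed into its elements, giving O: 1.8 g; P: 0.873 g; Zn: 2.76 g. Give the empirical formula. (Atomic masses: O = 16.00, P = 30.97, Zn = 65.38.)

O: 1.8 g ÷ 16.00 g/mol = 0.1125 mol
P: 0.873 g ÷ 30.97 g/mol = 0.02819 mol
Zn: 2.76 g ÷ 65.38 g/mol = 0.04221 mol
Divide by the smallest (0.02819 mol P): O 3.991, P 1.000, Zn 1.498
×2: O 7.98, P 2.00, Zn 3.00 → O8P2Zn3

O8P2Zn3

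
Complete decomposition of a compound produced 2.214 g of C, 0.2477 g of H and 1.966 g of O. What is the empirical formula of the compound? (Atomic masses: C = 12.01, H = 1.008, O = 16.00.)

C3H4O2

n(C) = 2.214/12.01 = 0.1843, n(H) = 0.2477/1.008 = 0.2457, n(O) = 1.966/16.00 = 0.1229
Divide by the smallest (0.1229 mol O): C 1.500, H 2.000, O 1.000
Scaling by 2: C 3.00, H 4.00, O 2.00 → C3H4O2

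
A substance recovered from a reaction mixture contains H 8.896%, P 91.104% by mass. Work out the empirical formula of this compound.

H3P

Assume 100 g: 8.896 g H, 91.104 g P.
H: 8.896 g ÷ 1.008 g/mol = 8.825 mol
P: 91.104 g ÷ 30.97 g/mol = 2.942 mol
Smallest is P at 2.942 mol; normalising gives H 3.000, P 1.000
≈ 3:1 → H3P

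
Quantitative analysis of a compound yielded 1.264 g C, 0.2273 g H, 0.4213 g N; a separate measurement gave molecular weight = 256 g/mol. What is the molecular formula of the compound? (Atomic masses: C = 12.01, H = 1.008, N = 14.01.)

Moles — C: 1.264 / 12.01 = 0.1052 mol; H: 0.2273 / 1.008 = 0.2255 mol; N: 0.4213 / 14.01 = 0.03007 mol
Smallest is N at 0.03007 mol; normalising gives C 3.500, H 7.499, N 1.000
Scaling by 2: C 7.00, H 15.00, N 2.00 → C7H15N2
Empirical-formula mass = 127.21 g/mol
n = 256 / 127.21 = 2.01 ≈ 2
Molecular formula = (C7H15N2)×2 = C14H30N4

C14H30N4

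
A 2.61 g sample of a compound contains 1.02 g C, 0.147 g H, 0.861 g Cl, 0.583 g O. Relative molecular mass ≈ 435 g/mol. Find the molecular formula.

Moles — C: 1.02 / 12.01 = 0.08493 mol; H: 0.147 / 1.008 = 0.1458 mol; Cl: 0.861 / 35.45 = 0.02429 mol; O: 0.583 / 16.00 = 0.03644 mol
Ratios (÷ 0.02429): C 3.497, H 6.004, Cl 1.000, O 1.500
Scaling by 2: C 6.99, H 12.01, Cl 2.00, O 3.00 → C7H12Cl2O3
Empirical-formula mass = 215.07 g/mol
n = 435 / 215.07 = 2.02 ≈ 2
Molecular formula = (C7H12Cl2O3)×2 = C14H24Cl4O6

C14H24Cl4O6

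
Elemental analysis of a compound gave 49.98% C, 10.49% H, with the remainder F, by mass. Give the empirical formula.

C2H5F

Assume 100 g: 49.98 g C, 10.49 g H, 39.53 g F.
Moles — C: 49.98 / 12.01 = 4.162 mol; H: 10.49 / 1.008 = 10.41 mol; F: 39.53 / 19.00 = 2.081 mol
Smallest is F at 2.081 mol; normalising gives C 2.000, H 5.002, F 1.000
Ratio ≈ 2:5:1, so the empirical formula is C2H5F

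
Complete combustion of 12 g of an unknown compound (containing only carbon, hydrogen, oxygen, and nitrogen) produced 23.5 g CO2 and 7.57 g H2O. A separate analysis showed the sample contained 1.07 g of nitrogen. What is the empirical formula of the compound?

mol C = 23.5 / 44.01 = 0.5340; mass C = 0.5340 × 12.01 = 6.413 g
mol H = 2 × (7.57 / 18.02) = 0.8402; mass H = 0.8402 × 1.008 = 0.8469 g
mol N = 1.07 / 14.01 = 0.07637
mass O = 12 − (8.330) = 3.670 g → mol O = 0.2294
Divide by the smallest (0.07637 mol N): C 6.992, H 11.001, N 1.000, O 3.003
Ratio ≈ 7:11:1:3, so the empirical formula is C7H11NO3

C7H11NO3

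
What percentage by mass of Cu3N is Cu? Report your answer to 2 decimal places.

Molar mass = 3(63.55) + 1(14.01) = 204.660 g/mol
Mass of Cu per mole = 3 × 63.55 = 190.650 g
% Cu = 190.650 / 204.660 × 100 = 93.15%

93.15%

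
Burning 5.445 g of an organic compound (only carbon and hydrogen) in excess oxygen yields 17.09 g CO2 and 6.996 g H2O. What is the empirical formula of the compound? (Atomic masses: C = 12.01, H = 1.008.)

CH2

mol C = 17.09 / 44.01 = 0.3883; mass C = 0.3883 × 12.01 = 4.664 g
mol H = 2 × (6.996 / 18.02) = 0.7765; mass H = 0.7765 × 1.008 = 0.7827 g
Ratios (÷ 0.3883): C 1.000, H 2.000
Ratio ≈ 1:2, so the empirical formula is CH2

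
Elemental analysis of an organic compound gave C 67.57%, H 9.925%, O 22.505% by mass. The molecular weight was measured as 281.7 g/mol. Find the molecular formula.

Assume 100 g: 67.57 g C, 9.925 g H, 22.505 g O.
C: 67.57 g ÷ 12.01 g/mol = 5.626 mol
H: 9.925 g ÷ 1.008 g/mol = 9.846 mol
O: 22.505 g ÷ 16.00 g/mol = 1.407 mol
Divide by the smallest (1.407 mol O): C 4.000, H 7.000, O 1.000
→ C4H7O
Empirical-formula mass = 71.10 g/mol
n = 281.7 / 71.10 = 3.96 ≈ 4
Molecular formula = (C4H7O)×4 = C16H28O4

C16H28O4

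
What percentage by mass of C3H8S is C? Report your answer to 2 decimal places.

47.31%

Molar mass = 3(12.01) + 8(1.008) + 1(32.07) = 76.164 g/mol
Mass of C per mole = 3 × 12.01 = 36.030 g
% C = 36.030 / 76.164 × 100 = 47.31%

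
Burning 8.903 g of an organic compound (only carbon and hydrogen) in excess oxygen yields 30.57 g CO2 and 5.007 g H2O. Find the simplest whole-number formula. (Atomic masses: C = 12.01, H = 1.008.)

mol C = 30.57 / 44.01 = 0.6946; mass C = 0.6946 × 12.01 = 8.342 g
mol H = 2 × (5.007 / 18.02) = 0.5557; mass H = 0.5557 × 1.008 = 0.5602 g
Ratios (÷ 0.5557): C 1.250, H 1.000
Scaling by 4: C 5.00, H 4.00 → C5H4

C5H4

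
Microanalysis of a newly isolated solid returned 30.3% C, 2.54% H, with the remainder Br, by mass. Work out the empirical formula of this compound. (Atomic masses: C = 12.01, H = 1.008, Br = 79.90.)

Assume 100 g: 30.3 g C, 2.54 g H, 67.16 g Br.
C: 30.3 g ÷ 12.01 g/mol = 2.523 mol
H: 2.54 g ÷ 1.008 g/mol = 2.52 mol
Br: 67.16 g ÷ 79.90 g/mol = 0.8406 mol
Smallest is Br at 0.8406 mol; normalising gives C 3.001, H 2.998, Br 1.000
→ C3H3Br

C3H3Br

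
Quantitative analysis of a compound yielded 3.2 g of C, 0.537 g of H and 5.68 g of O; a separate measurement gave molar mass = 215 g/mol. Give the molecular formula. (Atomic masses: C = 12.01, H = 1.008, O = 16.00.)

C6H12O8

Moles — C: 3.2 / 12.01 = 0.2664 mol; H: 0.537 / 1.008 = 0.5327 mol; O: 5.68 / 16.00 = 0.355 mol
Ratios (÷ 0.2664): C 1.000, H 1.999, O 1.332
×3: C 3.00, H 6.00, O 4.00 → C3H6O4
Empirical-formula mass = 106.08 g/mol
n = 215 / 106.08 = 2.03 ≈ 2
Molecular formula = (C3H6O4)×2 = C6H12O8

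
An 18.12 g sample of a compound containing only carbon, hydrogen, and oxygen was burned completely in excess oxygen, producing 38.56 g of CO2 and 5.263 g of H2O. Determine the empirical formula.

mol C = 38.56 / 44.01 = 0.8762; mass C = 0.8762 × 12.01 = 10.52 g
mol H = 2 × (5.263 / 18.02) = 0.5841; mass H = 0.5841 × 1.008 = 0.5888 g
mass O = 18.12 − (11.11) = 7.008 g → mol O = 0.4380
Smallest is O at 0.438 mol; normalising gives C 2.000, H 1.334, O 1.000
Scaling by 3: C 6.00, H 4.00, O 3.00 → C6H4O3

C6H4O3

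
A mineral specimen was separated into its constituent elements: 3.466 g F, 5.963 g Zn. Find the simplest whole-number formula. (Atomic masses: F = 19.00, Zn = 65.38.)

F2Zn

n(F) = 3.466/19.00 = 0.1824, n(Zn) = 5.963/65.38 = 0.09121
Ratios (÷ 0.09121): F 2.000, Zn 1.000
→ F2Zn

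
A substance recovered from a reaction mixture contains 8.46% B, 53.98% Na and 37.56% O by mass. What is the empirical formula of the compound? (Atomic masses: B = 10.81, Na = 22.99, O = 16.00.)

Assume 100 g: 8.46 g B, 53.98 g Na, 37.56 g O.
Moles — B: 8.46 / 10.81 = 0.7826 mol; Na: 53.98 / 22.99 = 2.348 mol; O: 37.56 / 16.00 = 2.348 mol
Divide by the smallest (0.7826 mol B): B 1.000, Na 3.000, O 3.000
≈ 1:3:3 → BNa3O3

BNa3O3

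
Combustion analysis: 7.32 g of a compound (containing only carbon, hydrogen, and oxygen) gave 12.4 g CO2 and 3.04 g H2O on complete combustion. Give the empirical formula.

C5H6O4

mol C = 12.4 / 44.01 = 0.2818; mass C = 0.2818 × 12.01 = 3.384 g
mol H = 2 × (3.04 / 18.02) = 0.3374; mass H = 0.3374 × 1.008 = 0.3401 g
mass O = 7.32 − (3.724) = 3.596 g → mol O = 0.2248
Divide by the smallest (0.2248 mol O): C 1.254, H 1.501, O 1.000
Scaling by 4: C 5.01, H 6.00, O 4.00 → C5H6O4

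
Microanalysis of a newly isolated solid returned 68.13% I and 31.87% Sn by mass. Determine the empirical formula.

I2Sn

Assume 100 g: 68.13 g I, 31.87 g Sn.
n(I) = 68.13/126.90 = 0.5369, n(Sn) = 31.87/118.71 = 0.2685
Ratios (÷ 0.2685): I 2.000, Sn 1.000
Ratio ≈ 2:1, so the empirical formula is I2Sn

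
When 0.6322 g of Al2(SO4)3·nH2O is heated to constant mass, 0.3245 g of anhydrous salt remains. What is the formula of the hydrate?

Mass of water lost = 0.6322 − 0.3245 = 0.3077 g → 0.3077 / 18.02 = 0.01708 mol H2O
Molar mass of Al2(SO4)3 = 342.17 g/mol → mol Al2(SO4)3 = 0.3245 / 342.17 = 0.0009484
n = 0.01708 / 0.0009484 = 18.01 ≈ 18 → Al2(SO4)3·18H2O

Al2(SO4)3·18H2O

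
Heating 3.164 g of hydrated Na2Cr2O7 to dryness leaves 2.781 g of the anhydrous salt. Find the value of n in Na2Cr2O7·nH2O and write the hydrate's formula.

Na2Cr2O7·2H2O

Mass of water lost = 3.164 − 2.781 = 0.383 g → 0.383 / 18.02 = 0.02125 mol H2O
Molar mass of Na2Cr2O7 = 261.98 g/mol → mol Na2Cr2O7 = 2.781 / 261.98 = 0.01062
n = 0.02125 / 0.01062 = 2.00 ≈ 2 → Na2Cr2O7·2H2O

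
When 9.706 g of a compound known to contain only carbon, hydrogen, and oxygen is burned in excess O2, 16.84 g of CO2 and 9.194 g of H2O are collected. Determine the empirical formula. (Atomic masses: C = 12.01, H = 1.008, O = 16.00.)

mol C = 16.84 / 44.01 = 0.3826; mass C = 0.3826 × 12.01 = 4.596 g
mol H = 2 × (9.194 / 18.02) = 1.020; mass H = 1.020 × 1.008 = 1.029 g
mass O = 9.706 − (5.624) = 4.082 g → mol O = 0.2551
Ratios (÷ 0.2551): C 1.500, H 4.000, O 1.000
Scaling by 2: C 3.00, H 8.00, O 2.00 → C3H8O2

C3H8O2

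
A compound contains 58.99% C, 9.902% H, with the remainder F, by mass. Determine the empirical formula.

C3H6F

Assume 100 g: 58.99 g C, 9.902 g H, 31.108 g F.
n(C) = 58.99/12.01 = 4.912, n(H) = 9.902/1.008 = 9.823, n(F) = 31.108/19.00 = 1.637
Smallest is F at 1.637 mol; normalising gives C 3.000, H 6.000, F 1.000
→ C3H6F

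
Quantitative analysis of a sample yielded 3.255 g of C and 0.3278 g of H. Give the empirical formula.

C5H6

Moles — C: 3.255 / 12.01 = 0.271 mol; H: 0.3278 / 1.008 = 0.3252 mol
Divide by the smallest (0.271 mol C): C 1.000, H 1.200
Multiply by 5: C 5.00, H 6.00 → C5H6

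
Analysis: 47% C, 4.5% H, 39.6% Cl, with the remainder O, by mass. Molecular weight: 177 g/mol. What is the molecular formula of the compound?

C7H8Cl2O

Assume 100 g: 47 g C, 4.5 g H, 39.6 g Cl, 8.9 g O.
Moles — C: 47 / 12.01 = 3.913 mol; H: 4.5 / 1.008 = 4.464 mol; Cl: 39.6 / 35.45 = 1.117 mol; O: 8.9 / 16.00 = 0.5563 mol
Ratios (÷ 0.5563): C 7.035, H 8.026, Cl 2.008, O 1.000
Ratio ≈ 7:8:2:1, so the empirical formula is C7H8Cl2O
Empirical-formula mass = 179.03 g/mol
n = 177 / 179.03 = 0.99 ≈ 1
Molecular formula = empirical formula = C7H8Cl2O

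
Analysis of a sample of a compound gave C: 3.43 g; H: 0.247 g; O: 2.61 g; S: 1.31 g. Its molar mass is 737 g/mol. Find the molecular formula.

n(C) = 3.43/12.01 = 0.2856, n(H) = 0.247/1.008 = 0.245, n(O) = 2.61/16.00 = 0.1631, n(S) = 1.31/32.07 = 0.04085
Divide by the smallest (0.04085 mol S): C 6.992, H 5.999, O 3.993, S 1.000
→ C7H6O4S
Empirical-formula mass = 186.19 g/mol
n = 737 / 186.19 = 3.96 ≈ 4
Molecular formula = (C7H6O4S)×4 = C28H24O16S4

C28H24O16S4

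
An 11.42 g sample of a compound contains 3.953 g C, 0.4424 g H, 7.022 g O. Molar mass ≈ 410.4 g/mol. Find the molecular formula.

C12H16O16

Moles — C: 3.953 / 12.01 = 0.3291 mol; H: 0.4424 / 1.008 = 0.4389 mol; O: 7.022 / 16.00 = 0.4389 mol
Smallest is C at 0.3291 mol; normalising gives C 1.000, H 1.333, O 1.333
Scaling by 3: C 3.00, H 4.00, O 4.00 → C3H4O4
Empirical-formula mass = 104.06 g/mol
n = 410.4 / 104.06 = 3.94 ≈ 4
Molecular formula = (C3H4O4)×4 = C12H16O16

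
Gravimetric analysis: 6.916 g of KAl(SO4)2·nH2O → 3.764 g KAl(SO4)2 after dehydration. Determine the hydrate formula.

KAl(SO4)2·12H2O

Mass of water lost = 6.916 − 3.764 = 3.152 g → 3.152 / 18.02 = 0.1749 mol H2O
Molar mass of KAl(SO4)2 = 258.22 g/mol → mol KAl(SO4)2 = 3.764 / 258.22 = 0.01458
n = 0.1749 / 0.01458 = 12.00 ≈ 12 → KAl(SO4)2·12H2O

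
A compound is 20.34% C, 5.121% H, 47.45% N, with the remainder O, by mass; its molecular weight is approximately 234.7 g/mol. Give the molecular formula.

Assume 100 g: 20.34 g C, 5.121 g H, 47.45 g N, 27.089 g O.
n(C) = 20.34/12.01 = 1.694, n(H) = 5.121/1.008 = 5.08, n(N) = 47.45/14.01 = 3.387, n(O) = 27.089/16.00 = 1.693
Smallest is O at 1.693 mol; normalising gives C 1.000, H 3.001, N 2.000, O 1.000
→ CH3N2O
Empirical-formula mass = 59.05 g/mol
n = 234.7 / 59.05 = 3.97 ≈ 4
Molecular formula = (CH3N2O)×4 = C4H12N8O4

C4H12N8O4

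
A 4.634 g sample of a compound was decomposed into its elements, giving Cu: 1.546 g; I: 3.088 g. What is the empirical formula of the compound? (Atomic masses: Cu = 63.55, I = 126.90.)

Moles — Cu: 1.546 / 63.55 = 0.02433 mol; I: 3.088 / 126.90 = 0.02433 mol
Smallest is Cu at 0.02433 mol; normalising gives Cu 1.000, I 1.000
→ CuI

CuI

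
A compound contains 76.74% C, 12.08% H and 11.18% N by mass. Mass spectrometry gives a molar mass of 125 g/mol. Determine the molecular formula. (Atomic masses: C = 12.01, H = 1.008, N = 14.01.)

C8H15N

Assume 100 g: 76.74 g C, 12.08 g H, 11.18 g N.
n(C) = 76.74/12.01 = 6.39, n(H) = 12.08/1.008 = 11.98, n(N) = 11.18/14.01 = 0.798
Smallest is N at 0.798 mol; normalising gives C 8.007, H 15.018, N 1.000
≈ 8:15:1 → C8H15N
Empirical-formula mass = 125.21 g/mol
n = 125 / 125.21 = 1.00 ≈ 1
Molecular formula = empirical formula = C8H15N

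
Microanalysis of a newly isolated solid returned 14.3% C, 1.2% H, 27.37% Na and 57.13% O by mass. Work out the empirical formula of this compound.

Assume 100 g: 14.3 g C, 1.2 g H, 27.37 g Na, 57.13 g O.
Moles — C: 14.3 / 12.01 = 1.191 mol; H: 1.2 / 1.008 = 1.19 mol; Na: 27.37 / 22.99 = 1.191 mol; O: 57.13 / 16.00 = 3.571 mol
Smallest is H at 1.19 mol; normalising gives C 1.000, H 1.000, Na 1.000, O 2.999
Ratio ≈ 1:1:1:3, so the empirical formula is CHNaO3

CHNaO3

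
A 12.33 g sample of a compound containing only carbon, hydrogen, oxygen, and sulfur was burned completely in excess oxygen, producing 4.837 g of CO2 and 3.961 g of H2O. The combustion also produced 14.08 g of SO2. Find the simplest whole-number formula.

mol C = 4.837 / 44.01 = 0.1099; mass C = 0.1099 × 12.01 = 1.320 g
mol H = 2 × (3.961 / 18.02) = 0.4396; mass H = 0.4396 × 1.008 = 0.4431 g
mol S = 14.08 / 64.07 = 0.2198; mass S = 7.048 g
mass O = 12.33 − (8.811) = 3.519 g → mol O = 0.2199
Divide by the smallest (0.1099 mol C): C 1.000, H 4.000, O 2.001, S 2.000
Ratio ≈ 1:4:2:2, so the empirical formula is CH4O2S2

CH4O2S2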